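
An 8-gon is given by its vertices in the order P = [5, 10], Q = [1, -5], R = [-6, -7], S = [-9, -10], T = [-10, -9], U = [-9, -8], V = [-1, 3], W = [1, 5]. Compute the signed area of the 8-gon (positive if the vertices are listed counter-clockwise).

Apply the shoelace (surveyor's) formula: 2A = Σ (x_i·y_{i+1} − x_{i+1}·y_i), indices taken mod 8.
Σ = (-35) + (-37) + (-3) + (-19) + (-1) + (-35) + (-8) + (-15) = -153
Signed area = Σ/2 = -76.5 (negative ⇒ clockwise traversal).

-76.5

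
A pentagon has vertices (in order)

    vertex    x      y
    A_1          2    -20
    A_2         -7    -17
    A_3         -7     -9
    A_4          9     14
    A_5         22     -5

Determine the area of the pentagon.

515

Σ = (-174) + (-56) + (-17) + (-353) + (-430) = -1030
Area = |Σ|/2 = 515.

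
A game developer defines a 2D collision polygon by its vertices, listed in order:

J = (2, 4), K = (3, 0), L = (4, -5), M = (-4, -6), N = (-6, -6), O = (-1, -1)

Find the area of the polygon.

Apply the surveyor's formula: 2A = Σ (x_i·y_{i+1} − x_{i+1}·y_i), indices taken mod 6.
Cross-terms: -12, -15, -44, -12, 0, -2  ⇒  Σ = -85
Area = |Σ|/2 = 42.5.

42.5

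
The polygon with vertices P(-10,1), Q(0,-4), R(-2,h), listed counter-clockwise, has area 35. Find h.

4

The doubled signed area Σ (x_i y_{i+1} − x_{i+1} y_i) is linear in h.
With h=0 it equals 30; the coefficient of h is 10 (from the two edges through R).
So 10·h + 30 = 2·35 = 70 ⇒ h = 4.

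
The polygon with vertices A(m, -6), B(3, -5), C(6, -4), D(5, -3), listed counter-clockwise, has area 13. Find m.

-9

Write out the shoelace sum; only the two edges meeting at A involve m:
2·Area = [(5·(-6) − m·(-3)) + (m·(-5) − 3·(-6))] + 20
       = -2·m + 8 = 26
⇒ m = -9.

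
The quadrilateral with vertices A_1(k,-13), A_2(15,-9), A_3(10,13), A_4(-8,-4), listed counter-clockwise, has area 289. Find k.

The doubled signed area Σ (x_i y_{i+1} − x_{i+1} y_i) is linear in k.
With k=0 it equals 648; the coefficient of k is -5 (from the two edges through A_1).
So -5·k + 648 = 2·289 = 578 ⇒ k = 14.

14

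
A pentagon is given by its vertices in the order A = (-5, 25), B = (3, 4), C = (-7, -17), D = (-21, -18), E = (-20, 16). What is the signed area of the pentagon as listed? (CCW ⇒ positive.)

A→B: (-5)(4) − (3)(25) = -95
B→C: (3)(-17) − (-7)(4) = -23
C→D: (-7)(-18) − (-21)(-17) = -231
D→E: (-21)(16) − (-20)(-18) = -696
E→A: (-20)(25) − (-5)(16) = -420
Σ = -1465
Signed area = Σ/2 = -732.5 (negative ⇒ clockwise traversal).

-732.5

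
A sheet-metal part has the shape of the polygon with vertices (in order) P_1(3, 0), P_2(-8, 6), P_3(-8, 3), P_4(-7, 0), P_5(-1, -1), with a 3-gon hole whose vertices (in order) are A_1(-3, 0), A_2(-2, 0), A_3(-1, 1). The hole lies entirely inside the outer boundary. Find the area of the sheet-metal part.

Outer boundary:
Apply the shoelace formula: 2A = Σ (x_i·y_{i+1} − x_{i+1}·y_i), indices taken mod 5.
Cross-terms: 18, 24, 21, 7, 3  ⇒  Σ = 73
Area = |Σ|/2 = 36.5.
Hole:
Apply the shoelace (surveyor's) formula: 2A = Σ (x_i·y_{i+1} − x_{i+1}·y_i), indices taken mod 3.
Cross-terms: 0, -2, 3  ⇒  Σ = 1
Area = |Σ|/2 = 0.5.
Net area = 36.5 − 0.5 = 36.

36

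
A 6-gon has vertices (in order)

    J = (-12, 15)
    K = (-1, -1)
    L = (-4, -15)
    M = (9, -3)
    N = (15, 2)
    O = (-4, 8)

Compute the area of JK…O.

Σ = (27) + (11) + (147) + (63) + (128) + (36) = 412
Area = |Σ|/2 = 206.

206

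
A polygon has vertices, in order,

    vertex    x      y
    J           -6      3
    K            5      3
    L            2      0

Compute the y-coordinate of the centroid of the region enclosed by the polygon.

Apply the shoelace (surveyor's) formula. First the cross-terms c_i = x_i·y_{i+1} − x_{i+1}·y_i:
  -33, -6, 6  ⇒  2A = -33, A = -16.5.
Then Σ (y_i + y_{i+1})·c_i = -198, so ȳ = -198 / (6·(-16.5)) = 2.

2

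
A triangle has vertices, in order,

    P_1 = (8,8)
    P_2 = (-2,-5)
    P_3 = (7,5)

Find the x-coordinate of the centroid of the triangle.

13/3

Apply Gauss's area formula. First the cross-terms c_i = x_i·y_{i+1} − x_{i+1}·y_i:
  -24, 25, 16  ⇒  2A = 17, A = 8.5.
Then Σ (x_i + x_{i+1})·c_i = 221, so x̄ = 221 / (6·8.5) = 13/3.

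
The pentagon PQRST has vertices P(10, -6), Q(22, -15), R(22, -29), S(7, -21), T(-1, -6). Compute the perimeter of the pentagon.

74

|PQ| = √((12)² + (-9)²) = √225 = 15
|QR| = √((0)² + (-14)²) = √196 = 14
|RS| = √((-15)² + (8)²) = √289 = 17
|ST| = √((-8)² + (15)²) = √289 = 17
|TP| = √((11)² + (0)²) = √121 = 11
Perimeter = 15 + 14 + 17 + 17 + 11 = 74.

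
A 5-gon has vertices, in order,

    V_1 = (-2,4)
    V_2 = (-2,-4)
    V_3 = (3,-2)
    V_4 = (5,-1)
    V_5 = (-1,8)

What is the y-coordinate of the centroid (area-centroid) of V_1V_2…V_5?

Apply the surveyor's formula. First the cross-terms c_i = x_i·y_{i+1} − x_{i+1}·y_i:
  16, 16, 7, 39, 12  ⇒  2A = 90, A = 45.
Then Σ (y_i + y_{i+1})·c_i = 300, so ȳ = 300 / (6·45) = 10/9.

10/9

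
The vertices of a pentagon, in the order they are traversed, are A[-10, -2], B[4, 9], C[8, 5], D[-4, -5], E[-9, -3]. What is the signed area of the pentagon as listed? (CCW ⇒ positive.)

Apply the shoelace (surveyor's) formula: 2A = Σ (x_i·y_{i+1} − x_{i+1}·y_i), indices taken mod 5.
Σ = (-82) + (-52) + (-20) + (-33) + (-12) = -199
Signed area = Σ/2 = -99.5 (negative ⇒ clockwise traversal).

-99.5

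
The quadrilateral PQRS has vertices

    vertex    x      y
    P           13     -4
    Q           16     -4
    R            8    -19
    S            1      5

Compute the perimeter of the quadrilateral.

60

|PQ| = √((3)² + (0)²) = √9 = 3
|QR| = √((-8)² + (-15)²) = √289 = 17
|RS| = √((-7)² + (24)²) = √625 = 25
|SP| = √((12)² + (-9)²) = √225 = 15
Perimeter = 3 + 17 + 25 + 15 = 60.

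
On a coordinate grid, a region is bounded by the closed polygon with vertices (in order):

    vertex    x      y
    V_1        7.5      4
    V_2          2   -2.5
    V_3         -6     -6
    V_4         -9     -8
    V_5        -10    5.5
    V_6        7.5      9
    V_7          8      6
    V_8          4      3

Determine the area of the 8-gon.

Apply Gauss's area formula: 2A = Σ (x_i·y_{i+1} − x_{i+1}·y_i), indices taken mod 8.
V_1→V_2: (7.5)(-2.5) − (2)(4) = -26.75
V_2→V_3: (2)(-6) − (-6)(-2.5) = -27
V_3→V_4: (-6)(-8) − (-9)(-6) = -6
V_4→V_5: (-9)(5.5) − (-10)(-8) = -129.5
V_5→V_6: (-10)(9) − (7.5)(5.5) = -131.25
V_6→V_7: (7.5)(6) − (8)(9) = -27
V_7→V_8: (8)(3) − (4)(6) = 0
V_8→V_1: (4)(4) − (7.5)(3) = -6.5
Σ = -354
Area = |Σ|/2 = 177.

177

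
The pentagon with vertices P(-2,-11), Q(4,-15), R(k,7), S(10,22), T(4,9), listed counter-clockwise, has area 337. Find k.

18

The doubled signed area Σ (x_i y_{i+1} − x_{i+1} y_i) is linear in k.
With k=0 it equals 8; the coefficient of k is 37 (from the two edges through R).
So 37·k + 8 = 2·337 = 674 ⇒ k = 18.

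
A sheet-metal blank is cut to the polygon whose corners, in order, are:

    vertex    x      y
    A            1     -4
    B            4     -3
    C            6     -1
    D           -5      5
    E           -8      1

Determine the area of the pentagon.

Apply the shoelace formula: 2A = Σ (x_i·y_{i+1} − x_{i+1}·y_i), indices taken mod 5.
Σ = (13) + (14) + (25) + (35) + (31) = 118
Area = |Σ|/2 = 59.

59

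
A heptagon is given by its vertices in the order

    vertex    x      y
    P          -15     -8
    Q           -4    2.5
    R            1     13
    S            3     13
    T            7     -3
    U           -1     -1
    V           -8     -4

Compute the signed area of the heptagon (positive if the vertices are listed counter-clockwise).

Apply the surveyor's formula: 2A = Σ (x_i·y_{i+1} − x_{i+1}·y_i), indices taken mod 7.
Σ = (-69.5) + (-54.5) + (-26) + (-100) + (-10) + (-4) + (4) = -260
Signed area = Σ/2 = -130 (negative ⇒ clockwise traversal).

-130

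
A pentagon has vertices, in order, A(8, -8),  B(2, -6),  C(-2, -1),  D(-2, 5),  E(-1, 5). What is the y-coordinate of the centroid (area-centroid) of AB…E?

-544/285

Apply the surveyor's formula. First the cross-terms c_i = x_i·y_{i+1} − x_{i+1}·y_i:
  -32, -14, -12, -5, -32  ⇒  2A = -95, A = -47.5.
Then Σ (y_i + y_{i+1})·c_i = 544, so ȳ = 544 / (6·(-47.5)) = -544/285.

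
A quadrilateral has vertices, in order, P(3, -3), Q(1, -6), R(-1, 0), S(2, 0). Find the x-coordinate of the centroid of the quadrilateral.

Apply Gauss's area formula. First the cross-terms c_i = x_i·y_{i+1} − x_{i+1}·y_i:
  -15, -6, 0, -6  ⇒  2A = -27, A = -13.5.
Then Σ (x_i + x_{i+1})·c_i = -90, so x̄ = -90 / (6·(-13.5)) = 10/9.

10/9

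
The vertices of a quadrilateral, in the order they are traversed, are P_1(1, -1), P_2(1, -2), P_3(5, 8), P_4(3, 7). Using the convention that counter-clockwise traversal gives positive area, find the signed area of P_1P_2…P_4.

Apply the shoelace formula: 2A = Σ (x_i·y_{i+1} − x_{i+1}·y_i), indices taken mod 4.
P_1→P_2: (1)(-2) − (1)(-1) = -1
P_2→P_3: (1)(8) − (5)(-2) = 18
P_3→P_4: (5)(7) − (3)(8) = 11
P_4→P_1: (3)(-1) − (1)(7) = -10
Σ = 18
Signed area = Σ/2 = 9 (positive ⇒ counter-clockwise traversal).

9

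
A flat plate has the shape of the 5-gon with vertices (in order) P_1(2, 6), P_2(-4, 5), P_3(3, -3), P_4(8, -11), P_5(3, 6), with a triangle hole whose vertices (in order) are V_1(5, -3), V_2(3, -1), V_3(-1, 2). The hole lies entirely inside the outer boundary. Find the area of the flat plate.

53.5

Outer boundary:
Apply Gauss's area formula: 2A = Σ (x_i·y_{i+1} − x_{i+1}·y_i), indices taken mod 5.
P_1→P_2: (2)(5) − (-4)(6) = 34
P_2→P_3: (-4)(-3) − (3)(5) = -3
P_3→P_4: (3)(-11) − (8)(-3) = -9
P_4→P_5: (8)(6) − (3)(-11) = 81
P_5→P_1: (3)(6) − (2)(6) = 6
Σ = 109
Area = |Σ|/2 = 54.5.
Hole:
Cross-terms: 4, 5, -7  ⇒  Σ = 2
Area = |Σ|/2 = 1.
Net area = 54.5 − 1 = 53.5.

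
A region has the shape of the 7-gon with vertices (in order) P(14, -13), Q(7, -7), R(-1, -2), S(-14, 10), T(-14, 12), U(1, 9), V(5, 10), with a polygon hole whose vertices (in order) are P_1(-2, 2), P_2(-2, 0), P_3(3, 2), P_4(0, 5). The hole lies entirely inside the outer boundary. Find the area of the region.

Outer boundary:
Apply Gauss's area formula: 2A = Σ (x_i·y_{i+1} − x_{i+1}·y_i), indices taken mod 7.
Σ = (-7) + (-21) + (-38) + (-28) + (-138) + (-35) + (-205) = -472
Area = |Σ|/2 = 236.
Hole:
Σ = (4) + (-4) + (15) + (10) = 25
Area = |Σ|/2 = 12.5.
Net area = 236 − 12.5 = 223.5.

223.5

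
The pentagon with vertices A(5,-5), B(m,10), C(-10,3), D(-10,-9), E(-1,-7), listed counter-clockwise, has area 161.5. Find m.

-6

Write out the shoelace sum; only the two edges meeting at B involve m:
2·Area = [(5·10 − m·(-5)) + (m·3 − (-10)·10)] + 221
       = 8·m + 371 = 323
⇒ m = -6.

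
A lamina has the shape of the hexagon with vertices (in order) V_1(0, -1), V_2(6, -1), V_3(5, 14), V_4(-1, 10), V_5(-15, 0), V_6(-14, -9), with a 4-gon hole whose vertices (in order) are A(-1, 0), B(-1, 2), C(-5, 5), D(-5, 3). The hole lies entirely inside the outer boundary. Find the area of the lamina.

Outer boundary:
Apply the shoelace formula: 2A = Σ (x_i·y_{i+1} − x_{i+1}·y_i), indices taken mod 6.
Σ = (6) + (89) + (64) + (150) + (135) + (14) = 458
Area = |Σ|/2 = 229.
Hole:
Apply the shoelace formula: 2A = Σ (x_i·y_{i+1} − x_{i+1}·y_i), indices taken mod 4.
A→B: (-1)(2) − (-1)(0) = -2
B→C: (-1)(5) − (-5)(2) = 5
C→D: (-5)(3) − (-5)(5) = 10
D→A: (-5)(0) − (-1)(3) = 3
Σ = 16
Area = |Σ|/2 = 8.
Net area = 229 − 8 = 221.

221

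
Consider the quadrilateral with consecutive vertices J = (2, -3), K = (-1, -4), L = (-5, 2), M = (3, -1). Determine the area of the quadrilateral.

20.5

Σ = (-11) + (-22) + (-1) + (-7) = -41
Area = |Σ|/2 = 20.5.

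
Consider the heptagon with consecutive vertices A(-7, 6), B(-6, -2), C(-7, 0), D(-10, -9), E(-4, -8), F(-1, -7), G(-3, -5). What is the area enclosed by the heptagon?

47

Apply the shoelace (surveyor's) formula: 2A = Σ (x_i·y_{i+1} − x_{i+1}·y_i), indices taken mod 7.
Σ = (50) + (-14) + (63) + (44) + (20) + (-16) + (-53) = 94
Area = |Σ|/2 = 47.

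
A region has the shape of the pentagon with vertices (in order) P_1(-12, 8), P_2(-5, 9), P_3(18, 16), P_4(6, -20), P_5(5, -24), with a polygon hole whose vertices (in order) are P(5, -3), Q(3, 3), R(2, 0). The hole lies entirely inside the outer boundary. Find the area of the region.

523

Outer boundary:
Apply the shoelace (surveyor's) formula: 2A = Σ (x_i·y_{i+1} − x_{i+1}·y_i), indices taken mod 5.
Σ = (-68) + (-242) + (-456) + (-44) + (-248) = -1058
Area = |Σ|/2 = 529.
Hole:
Σ = (24) + (-6) + (-6) = 12
Area = |Σ|/2 = 6.
Net area = 529 − 6 = 523.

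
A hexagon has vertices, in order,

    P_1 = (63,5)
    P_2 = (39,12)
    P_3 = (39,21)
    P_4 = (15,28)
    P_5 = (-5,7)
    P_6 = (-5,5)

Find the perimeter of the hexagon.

|P_1P_2| = √((-24)² + (7)²) = √625 = 25
|P_2P_3| = √((0)² + (9)²) = √81 = 9
|P_3P_4| = √((-24)² + (7)²) = √625 = 25
|P_4P_5| = √((-20)² + (-21)²) = √841 = 29
|P_5P_6| = √((0)² + (-2)²) = √4 = 2
|P_6P_1| = √((68)² + (0)²) = √4624 = 68
Perimeter = 25 + 9 + 25 + 29 + 2 + 68 = 158.

158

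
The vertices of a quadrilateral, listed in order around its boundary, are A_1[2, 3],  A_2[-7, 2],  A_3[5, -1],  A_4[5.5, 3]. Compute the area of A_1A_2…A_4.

Σ = (25) + (-3) + (20.5) + (10.5) = 53
Area = |Σ|/2 = 26.5.

26.5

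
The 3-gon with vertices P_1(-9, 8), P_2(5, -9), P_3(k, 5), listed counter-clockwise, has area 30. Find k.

The doubled signed area Σ (x_i y_{i+1} − x_{i+1} y_i) is linear in k.
With k=0 it equals 111; the coefficient of k is 17 (from the two edges through P_3).
So 17·k + 111 = 2·30 = 60 ⇒ k = -3.

-3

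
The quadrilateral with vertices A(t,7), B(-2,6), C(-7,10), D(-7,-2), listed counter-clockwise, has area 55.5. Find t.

5

The doubled signed area Σ (x_i y_{i+1} − x_{i+1} y_i) is linear in t.
With t=0 it equals 71; the coefficient of t is 8 (from the two edges through A).
So 8·t + 71 = 2·55.5 = 111 ⇒ t = 5.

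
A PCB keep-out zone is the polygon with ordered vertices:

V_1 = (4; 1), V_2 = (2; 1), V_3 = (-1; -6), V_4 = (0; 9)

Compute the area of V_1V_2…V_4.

27

Cross-terms: 2, -11, -9, -36  ⇒  Σ = -54
Area = |Σ|/2 = 27.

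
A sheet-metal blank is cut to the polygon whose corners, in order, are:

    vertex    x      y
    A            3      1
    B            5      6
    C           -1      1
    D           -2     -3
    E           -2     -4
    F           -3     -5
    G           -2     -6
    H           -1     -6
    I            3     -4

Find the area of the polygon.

A→B: (3)(6) − (5)(1) = 13
B→C: (5)(1) − (-1)(6) = 11
C→D: (-1)(-3) − (-2)(1) = 5
D→E: (-2)(-4) − (-2)(-3) = 2
E→F: (-2)(-5) − (-3)(-4) = -2
F→G: (-3)(-6) − (-2)(-5) = 8
G→H: (-2)(-6) − (-1)(-6) = 6
H→I: (-1)(-4) − (3)(-6) = 22
I→A: (3)(1) − (3)(-4) = 15
Σ = 80
Area = |Σ|/2 = 40.

40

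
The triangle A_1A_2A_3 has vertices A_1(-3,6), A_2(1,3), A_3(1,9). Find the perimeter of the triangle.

16

|A_1A_2| = √((4)² + (-3)²) = √25 = 5
|A_2A_3| = √((0)² + (6)²) = √36 = 6
|A_3A_1| = √((-4)² + (-3)²) = √25 = 5
Perimeter = 5 + 6 + 5 = 16.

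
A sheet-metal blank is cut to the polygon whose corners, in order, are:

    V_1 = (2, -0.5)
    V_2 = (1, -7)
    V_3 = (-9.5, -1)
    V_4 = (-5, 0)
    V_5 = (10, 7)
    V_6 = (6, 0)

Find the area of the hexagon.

Apply the shoelace formula: 2A = Σ (x_i·y_{i+1} − x_{i+1}·y_i), indices taken mod 6.
Σ = (-13.5) + (-67.5) + (-5) + (-35) + (-42) + (-3) = -166
Area = |Σ|/2 = 83.

83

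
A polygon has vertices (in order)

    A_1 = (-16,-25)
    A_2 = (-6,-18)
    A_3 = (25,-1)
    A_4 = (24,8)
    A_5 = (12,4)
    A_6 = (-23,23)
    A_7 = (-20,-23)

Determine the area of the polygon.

1153.5

A_1→A_2: (-16)(-18) − (-6)(-25) = 138
A_2→A_3: (-6)(-1) − (25)(-18) = 456
A_3→A_4: (25)(8) − (24)(-1) = 224
A_4→A_5: (24)(4) − (12)(8) = 0
A_5→A_6: (12)(23) − (-23)(4) = 368
A_6→A_7: (-23)(-23) − (-20)(23) = 989
A_7→A_1: (-20)(-25) − (-16)(-23) = 132
Σ = 2307
Area = |Σ|/2 = 1153.5.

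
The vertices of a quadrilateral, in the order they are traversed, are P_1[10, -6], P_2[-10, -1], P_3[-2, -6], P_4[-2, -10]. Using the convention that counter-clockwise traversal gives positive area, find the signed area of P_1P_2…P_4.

Cross-terms: -70, 58, 8, 112  ⇒  Σ = 108
Signed area = Σ/2 = 54 (positive ⇒ counter-clockwise traversal).

54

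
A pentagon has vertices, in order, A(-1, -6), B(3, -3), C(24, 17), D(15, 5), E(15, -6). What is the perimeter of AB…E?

76

|AB| = √((4)² + (3)²) = √25 = 5
|BC| = √((21)² + (20)²) = √841 = 29
|CD| = √((-9)² + (-12)²) = √225 = 15
|DE| = √((0)² + (-11)²) = √121 = 11
|EA| = √((-16)² + (0)²) = √256 = 16
Perimeter = 5 + 29 + 15 + 11 + 16 = 76.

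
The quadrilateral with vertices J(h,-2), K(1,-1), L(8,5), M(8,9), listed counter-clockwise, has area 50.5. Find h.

Write out the shoelace sum; only the two edges meeting at J involve h:
2·Area = [(8·(-2) − h·9) + (h·(-1) − 1·(-2))] + 45
       = -10·h + 31 = 101
⇒ h = -7.

-7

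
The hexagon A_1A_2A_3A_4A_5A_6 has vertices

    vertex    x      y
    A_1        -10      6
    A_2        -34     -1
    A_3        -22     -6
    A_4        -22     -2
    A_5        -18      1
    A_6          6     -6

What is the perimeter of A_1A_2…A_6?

|A_1A_2| = √((-24)² + (-7)²) = √625 = 25
|A_2A_3| = √((12)² + (-5)²) = √169 = 13
|A_3A_4| = √((0)² + (4)²) = √16 = 4
|A_4A_5| = √((4)² + (3)²) = √25 = 5
|A_5A_6| = √((24)² + (-7)²) = √625 = 25
|A_6A_1| = √((-16)² + (12)²) = √400 = 20
Perimeter = 25 + 13 + 4 + 5 + 25 + 20 = 92.

92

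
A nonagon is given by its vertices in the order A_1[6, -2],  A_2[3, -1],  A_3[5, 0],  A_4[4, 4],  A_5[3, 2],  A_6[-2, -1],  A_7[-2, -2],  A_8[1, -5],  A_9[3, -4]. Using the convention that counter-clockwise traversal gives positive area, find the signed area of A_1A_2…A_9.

32.5

Apply Gauss's area formula: 2A = Σ (x_i·y_{i+1} − x_{i+1}·y_i), indices taken mod 9.
Cross-terms: 0, 5, 20, -4, 1, 2, 12, 11, 18  ⇒  Σ = 65
Signed area = Σ/2 = 32.5 (positive ⇒ counter-clockwise traversal).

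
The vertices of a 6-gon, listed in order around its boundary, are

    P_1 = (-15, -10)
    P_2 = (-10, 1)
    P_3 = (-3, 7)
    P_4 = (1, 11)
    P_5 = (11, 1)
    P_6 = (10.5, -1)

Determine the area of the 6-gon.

241.75

Apply Gauss's area formula: 2A = Σ (x_i·y_{i+1} − x_{i+1}·y_i), indices taken mod 6.
Cross-terms: -115, -67, -40, -120, -21.5, -120  ⇒  Σ = -483.5
Area = |Σ|/2 = 241.75.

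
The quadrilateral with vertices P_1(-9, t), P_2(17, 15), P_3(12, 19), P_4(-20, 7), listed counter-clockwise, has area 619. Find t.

Write out the shoelace sum; only the two edges meeting at P_1 involve t:
2·Area = [((-20)·t − (-9)·7) + ((-9)·15 − 17·t)] + 607
       = -37·t + 535 = 1238
⇒ t = -19.

-19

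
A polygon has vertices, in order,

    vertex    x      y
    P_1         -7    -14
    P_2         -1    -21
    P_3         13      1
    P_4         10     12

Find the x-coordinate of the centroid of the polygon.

Apply the shoelace formula. First the cross-terms c_i = x_i·y_{i+1} − x_{i+1}·y_i:
  133, 272, 146, -56  ⇒  2A = 495, A = 247.5.
Then Σ (x_i + x_{i+1})·c_i = 5390, so x̄ = 5390 / (6·247.5) = 98/27.

98/27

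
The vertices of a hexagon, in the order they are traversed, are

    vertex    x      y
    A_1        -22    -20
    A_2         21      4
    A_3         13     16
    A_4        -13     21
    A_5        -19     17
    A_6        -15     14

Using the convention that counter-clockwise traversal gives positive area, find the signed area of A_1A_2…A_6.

Apply the shoelace (surveyor's) formula: 2A = Σ (x_i·y_{i+1} − x_{i+1}·y_i), indices taken mod 6.
Σ = (332) + (284) + (481) + (178) + (-11) + (608) = 1872
Signed area = Σ/2 = 936 (positive ⇒ counter-clockwise traversal).

936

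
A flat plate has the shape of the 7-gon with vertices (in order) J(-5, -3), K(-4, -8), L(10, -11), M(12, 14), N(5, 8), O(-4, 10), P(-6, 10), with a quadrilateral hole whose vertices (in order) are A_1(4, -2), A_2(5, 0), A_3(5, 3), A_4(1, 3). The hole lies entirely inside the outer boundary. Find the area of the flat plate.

298.5

Outer boundary:
Apply the shoelace formula: 2A = Σ (x_i·y_{i+1} − x_{i+1}·y_i), indices taken mod 7.
Cross-terms: 28, 124, 272, 26, 82, 20, 68  ⇒  Σ = 620
Area = |Σ|/2 = 310.
Hole:
A_1→A_2: (4)(0) − (5)(-2) = 10
A_2→A_3: (5)(3) − (5)(0) = 15
A_3→A_4: (5)(3) − (1)(3) = 12
A_4→A_1: (1)(-2) − (4)(3) = -14
Σ = 23
Area = |Σ|/2 = 11.5.
Net area = 310 − 11.5 = 298.5.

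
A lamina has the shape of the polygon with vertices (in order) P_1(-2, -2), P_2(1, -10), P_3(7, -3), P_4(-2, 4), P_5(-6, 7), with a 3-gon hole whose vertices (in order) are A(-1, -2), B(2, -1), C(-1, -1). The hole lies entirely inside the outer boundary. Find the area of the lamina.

Outer boundary:
Apply the shoelace formula: 2A = Σ (x_i·y_{i+1} − x_{i+1}·y_i), indices taken mod 5.
Σ = (22) + (67) + (22) + (10) + (26) = 147
Area = |Σ|/2 = 73.5.
Hole:
Apply Gauss's area formula: 2A = Σ (x_i·y_{i+1} − x_{i+1}·y_i), indices taken mod 3.
A→B: (-1)(-1) − (2)(-2) = 5
B→C: (2)(-1) − (-1)(-1) = -3
C→A: (-1)(-2) − (-1)(-1) = 1
Σ = 3
Area = |Σ|/2 = 1.5.
Net area = 73.5 − 1.5 = 72.

72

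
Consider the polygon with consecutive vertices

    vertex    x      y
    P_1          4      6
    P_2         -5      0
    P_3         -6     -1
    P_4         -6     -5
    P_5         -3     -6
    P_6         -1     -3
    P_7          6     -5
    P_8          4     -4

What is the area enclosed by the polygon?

Apply Gauss's area formula: 2A = Σ (x_i·y_{i+1} − x_{i+1}·y_i), indices taken mod 8.
Σ = (30) + (5) + (24) + (21) + (3) + (23) + (-4) + (40) = 142
Area = |Σ|/2 = 71.

71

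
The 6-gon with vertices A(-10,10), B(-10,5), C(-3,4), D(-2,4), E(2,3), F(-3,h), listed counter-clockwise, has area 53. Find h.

Write out the shoelace sum; only the two edges meeting at F involve h:
2·Area = [(2·h − (-3)·3) + ((-3)·10 − (-10)·h)] + 7
       = 12·h + -14 = 106
⇒ h = 10.

10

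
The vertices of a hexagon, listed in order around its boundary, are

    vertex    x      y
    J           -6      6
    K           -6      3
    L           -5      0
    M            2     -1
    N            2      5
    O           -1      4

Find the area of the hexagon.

40.5

Σ = (18) + (15) + (5) + (12) + (13) + (18) = 81
Area = |Σ|/2 = 40.5.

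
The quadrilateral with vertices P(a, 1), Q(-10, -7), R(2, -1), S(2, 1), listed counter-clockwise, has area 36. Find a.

-4

The doubled signed area Σ (x_i y_{i+1} − x_{i+1} y_i) is linear in a.
With a=0 it equals 40; the coefficient of a is -8 (from the two edges through P).
So -8·a + 40 = 2·36 = 72 ⇒ a = -4.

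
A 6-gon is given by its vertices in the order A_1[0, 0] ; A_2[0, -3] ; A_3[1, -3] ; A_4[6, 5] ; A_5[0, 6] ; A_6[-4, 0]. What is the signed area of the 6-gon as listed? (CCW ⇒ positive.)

Apply the shoelace formula: 2A = Σ (x_i·y_{i+1} − x_{i+1}·y_i), indices taken mod 6.
Σ = (0) + (3) + (23) + (36) + (24) + (0) = 86
Signed area = Σ/2 = 43 (positive ⇒ counter-clockwise traversal).

43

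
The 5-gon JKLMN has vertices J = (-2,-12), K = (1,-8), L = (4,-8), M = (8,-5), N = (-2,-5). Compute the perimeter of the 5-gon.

30

|JK| = √((3)² + (4)²) = √25 = 5
|KL| = √((3)² + (0)²) = √9 = 3
|LM| = √((4)² + (3)²) = √25 = 5
|MN| = √((-10)² + (0)²) = √100 = 10
|NJ| = √((0)² + (-7)²) = √49 = 7
Perimeter = 5 + 3 + 5 + 10 + 7 = 30.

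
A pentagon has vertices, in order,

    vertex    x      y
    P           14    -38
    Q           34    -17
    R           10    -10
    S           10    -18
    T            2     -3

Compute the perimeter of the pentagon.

116

|PQ| = √((20)² + (21)²) = √841 = 29
|QR| = √((-24)² + (7)²) = √625 = 25
|RS| = √((0)² + (-8)²) = √64 = 8
|ST| = √((-8)² + (15)²) = √289 = 17
|TP| = √((12)² + (-35)²) = √1369 = 37
Perimeter = 29 + 25 + 8 + 17 + 37 = 116.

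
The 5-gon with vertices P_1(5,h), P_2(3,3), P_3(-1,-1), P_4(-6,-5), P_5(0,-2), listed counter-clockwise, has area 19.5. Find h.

Write out the shoelace sum; only the two edges meeting at P_1 involve h:
2·Area = [(0·h − 5·(-2)) + (5·3 − 3·h)] + 11
       = -3·h + 36 = 39
⇒ h = -1.

-1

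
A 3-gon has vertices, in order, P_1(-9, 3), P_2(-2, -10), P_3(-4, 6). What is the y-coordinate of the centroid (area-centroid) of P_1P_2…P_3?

Apply the surveyor's formula. First the cross-terms c_i = x_i·y_{i+1} − x_{i+1}·y_i:
  96, -52, 42  ⇒  2A = 86, A = 43.
Then Σ (y_i + y_{i+1})·c_i = -86, so ȳ = -86 / (6·43) = -1/3.

-1/3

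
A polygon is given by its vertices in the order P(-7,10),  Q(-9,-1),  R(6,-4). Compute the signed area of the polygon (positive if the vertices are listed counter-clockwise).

Cross-terms: 97, 42, 32  ⇒  Σ = 171
Signed area = Σ/2 = 85.5 (positive ⇒ counter-clockwise traversal).

85.5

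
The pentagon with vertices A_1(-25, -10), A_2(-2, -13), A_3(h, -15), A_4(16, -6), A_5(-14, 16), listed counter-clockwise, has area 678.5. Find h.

Write out the shoelace sum; only the two edges meeting at A_3 involve h:
2·Area = [((-2)·(-15) − h·(-13)) + (h·(-6) − 16·(-15))] + 1017
       = 7·h + 1287 = 1357
⇒ h = 10.

10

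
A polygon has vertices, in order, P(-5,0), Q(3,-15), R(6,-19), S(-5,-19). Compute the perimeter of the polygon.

|PQ| = √((8)² + (-15)²) = √289 = 17
|QR| = √((3)² + (-4)²) = √25 = 5
|RS| = √((-11)² + (0)²) = √121 = 11
|SP| = √((0)² + (19)²) = √361 = 19
Perimeter = 17 + 5 + 11 + 19 = 52.

52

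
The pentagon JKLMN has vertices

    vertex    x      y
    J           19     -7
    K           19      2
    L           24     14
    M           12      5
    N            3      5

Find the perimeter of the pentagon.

66

|JK| = √((0)² + (9)²) = √81 = 9
|KL| = √((5)² + (12)²) = √169 = 13
|LM| = √((-12)² + (-9)²) = √225 = 15
|MN| = √((-9)² + (0)²) = √81 = 9
|NJ| = √((16)² + (-12)²) = √400 = 20
Perimeter = 9 + 13 + 15 + 9 + 20 = 66.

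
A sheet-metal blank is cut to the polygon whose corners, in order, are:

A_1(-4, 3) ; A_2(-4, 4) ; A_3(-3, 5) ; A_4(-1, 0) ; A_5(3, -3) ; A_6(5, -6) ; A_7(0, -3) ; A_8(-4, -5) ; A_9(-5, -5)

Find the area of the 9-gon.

Apply Gauss's area formula: 2A = Σ (x_i·y_{i+1} − x_{i+1}·y_i), indices taken mod 9.
Σ = (-4) + (-8) + (5) + (3) + (-3) + (-15) + (-12) + (-5) + (-35) = -74
Area = |Σ|/2 = 37.

37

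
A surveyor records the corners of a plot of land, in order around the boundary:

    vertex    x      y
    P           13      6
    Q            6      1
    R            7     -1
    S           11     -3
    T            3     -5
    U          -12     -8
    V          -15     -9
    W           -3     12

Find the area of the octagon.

284.5

Σ = (-23) + (-13) + (-10) + (-46) + (-84) + (-12) + (-207) + (-174) = -569
Area = |Σ|/2 = 284.5.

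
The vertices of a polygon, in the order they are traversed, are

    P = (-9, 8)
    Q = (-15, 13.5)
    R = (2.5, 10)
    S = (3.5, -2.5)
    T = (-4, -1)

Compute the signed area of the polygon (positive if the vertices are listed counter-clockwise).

P→Q: (-9)(13.5) − (-15)(8) = -1.5
Q→R: (-15)(10) − (2.5)(13.5) = -183.75
R→S: (2.5)(-2.5) − (3.5)(10) = -41.25
S→T: (3.5)(-1) − (-4)(-2.5) = -13.5
T→P: (-4)(8) − (-9)(-1) = -41
Σ = -281
Signed area = Σ/2 = -140.5 (negative ⇒ clockwise traversal).

-140.5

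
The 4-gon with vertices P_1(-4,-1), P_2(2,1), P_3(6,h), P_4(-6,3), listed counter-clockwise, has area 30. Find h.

4

The doubled signed area Σ (x_i y_{i+1} − x_{i+1} y_i) is linear in h.
With h=0 it equals 28; the coefficient of h is 8 (from the two edges through P_3).
So 8·h + 28 = 2·30 = 60 ⇒ h = 4.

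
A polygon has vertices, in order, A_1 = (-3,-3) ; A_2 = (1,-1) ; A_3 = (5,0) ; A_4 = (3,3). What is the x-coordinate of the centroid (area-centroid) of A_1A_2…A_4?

Apply the shoelace (surveyor's) formula. First the cross-terms c_i = x_i·y_{i+1} − x_{i+1}·y_i:
  6, 5, 15, 0  ⇒  2A = 26, A = 13.
Then Σ (x_i + x_{i+1})·c_i = 138, so x̄ = 138 / (6·13) = 23/13.

23/13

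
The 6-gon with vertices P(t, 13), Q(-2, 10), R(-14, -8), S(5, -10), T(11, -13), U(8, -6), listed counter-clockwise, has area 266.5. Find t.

-1

Write out the shoelace sum; only the two edges meeting at P involve t:
2·Area = [(8·13 − t·(-6)) + (t·10 − (-2)·13)] + 419
       = 16·t + 549 = 533
⇒ t = -1.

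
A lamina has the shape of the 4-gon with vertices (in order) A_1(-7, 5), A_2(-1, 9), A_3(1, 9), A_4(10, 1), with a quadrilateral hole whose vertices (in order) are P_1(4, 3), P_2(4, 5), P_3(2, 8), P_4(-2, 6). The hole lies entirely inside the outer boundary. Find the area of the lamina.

40

Outer boundary:
A_1→A_2: (-7)(9) − (-1)(5) = -58
A_2→A_3: (-1)(9) − (1)(9) = -18
A_3→A_4: (1)(1) − (10)(9) = -89
A_4→A_1: (10)(5) − (-7)(1) = 57
Σ = -108
Area = |Σ|/2 = 54.
Hole:
Apply the shoelace (surveyor's) formula: 2A = Σ (x_i·y_{i+1} − x_{i+1}·y_i), indices taken mod 4.
P_1→P_2: (4)(5) − (4)(3) = 8
P_2→P_3: (4)(8) − (2)(5) = 22
P_3→P_4: (2)(6) − (-2)(8) = 28
P_4→P_1: (-2)(3) − (4)(6) = -30
Σ = 28
Area = |Σ|/2 = 14.
Net area = 54 − 14 = 40.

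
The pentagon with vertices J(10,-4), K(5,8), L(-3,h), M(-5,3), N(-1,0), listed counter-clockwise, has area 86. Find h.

5

Write out the shoelace sum; only the two edges meeting at L involve h:
2·Area = [(5·h − (-3)·8) + ((-3)·3 − (-5)·h)] + 107
       = 10·h + 122 = 172
⇒ h = 5.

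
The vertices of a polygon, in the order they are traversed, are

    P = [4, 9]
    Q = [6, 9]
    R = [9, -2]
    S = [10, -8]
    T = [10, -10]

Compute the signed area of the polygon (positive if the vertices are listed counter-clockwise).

Σ = (-18) + (-93) + (-52) + (-20) + (130) = -53
Signed area = Σ/2 = -26.5 (negative ⇒ clockwise traversal).

-26.5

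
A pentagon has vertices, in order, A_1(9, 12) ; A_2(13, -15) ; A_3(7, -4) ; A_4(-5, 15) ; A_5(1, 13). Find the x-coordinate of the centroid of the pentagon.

Apply Gauss's area formula. First the cross-terms c_i = x_i·y_{i+1} − x_{i+1}·y_i:
  -291, 53, 85, -80, -105  ⇒  2A = -338, A = -169.
Then Σ (x_i + x_{i+1})·c_i = -5902, so x̄ = -5902 / (6·(-169)) = 227/39.

227/39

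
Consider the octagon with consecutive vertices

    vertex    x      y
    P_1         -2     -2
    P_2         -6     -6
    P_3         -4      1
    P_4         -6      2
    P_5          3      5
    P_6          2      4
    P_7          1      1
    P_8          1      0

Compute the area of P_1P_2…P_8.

Apply the surveyor's formula: 2A = Σ (x_i·y_{i+1} − x_{i+1}·y_i), indices taken mod 8.
Σ = (0) + (-30) + (-2) + (-36) + (2) + (-2) + (-1) + (-2) = -71
Area = |Σ|/2 = 35.5.

35.5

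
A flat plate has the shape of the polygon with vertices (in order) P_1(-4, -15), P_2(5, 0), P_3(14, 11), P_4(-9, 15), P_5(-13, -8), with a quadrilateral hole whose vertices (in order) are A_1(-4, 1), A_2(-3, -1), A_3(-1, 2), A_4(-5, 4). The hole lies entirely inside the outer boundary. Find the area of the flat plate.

Outer boundary:
Σ = (75) + (55) + (309) + (267) + (163) = 869
Area = |Σ|/2 = 434.5.
Hole:
Apply the shoelace formula: 2A = Σ (x_i·y_{i+1} − x_{i+1}·y_i), indices taken mod 4.
Σ = (7) + (-7) + (6) + (11) = 17
Area = |Σ|/2 = 8.5.
Net area = 434.5 − 8.5 = 426.

426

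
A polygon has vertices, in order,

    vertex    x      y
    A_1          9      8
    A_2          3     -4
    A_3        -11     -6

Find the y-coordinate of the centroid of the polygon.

-2/3

Apply the surveyor's formula. First the cross-terms c_i = x_i·y_{i+1} − x_{i+1}·y_i:
  -60, -62, -34  ⇒  2A = -156, A = -78.
Then Σ (y_i + y_{i+1})·c_i = 312, so ȳ = 312 / (6·(-78)) = -2/3.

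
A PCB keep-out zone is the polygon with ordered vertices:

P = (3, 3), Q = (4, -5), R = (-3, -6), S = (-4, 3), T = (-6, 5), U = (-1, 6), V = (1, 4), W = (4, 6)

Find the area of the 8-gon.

Apply the shoelace (surveyor's) formula: 2A = Σ (x_i·y_{i+1} − x_{i+1}·y_i), indices taken mod 8.
Cross-terms: -27, -39, -33, -2, -31, -10, -10, -6  ⇒  Σ = -158
Area = |Σ|/2 = 79.

79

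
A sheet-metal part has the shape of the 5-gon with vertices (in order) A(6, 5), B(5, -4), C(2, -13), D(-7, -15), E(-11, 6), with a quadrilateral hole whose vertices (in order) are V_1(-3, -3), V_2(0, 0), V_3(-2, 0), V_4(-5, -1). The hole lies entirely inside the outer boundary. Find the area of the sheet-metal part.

255.5

Outer boundary:
A→B: (6)(-4) − (5)(5) = -49
B→C: (5)(-13) − (2)(-4) = -57
C→D: (2)(-15) − (-7)(-13) = -121
D→E: (-7)(6) − (-11)(-15) = -207
E→A: (-11)(5) − (6)(6) = -91
Σ = -525
Area = |Σ|/2 = 262.5.
Hole:
Apply the shoelace (surveyor's) formula: 2A = Σ (x_i·y_{i+1} − x_{i+1}·y_i), indices taken mod 4.
V_1→V_2: (-3)(0) − (0)(-3) = 0
V_2→V_3: (0)(0) − (-2)(0) = 0
V_3→V_4: (-2)(-1) − (-5)(0) = 2
V_4→V_1: (-5)(-3) − (-3)(-1) = 12
Σ = 14
Area = |Σ|/2 = 7.
Net area = 262.5 − 7 = 255.5.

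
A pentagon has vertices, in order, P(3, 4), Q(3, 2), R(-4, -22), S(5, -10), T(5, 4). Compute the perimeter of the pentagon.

58

|PQ| = √((0)² + (-2)²) = √4 = 2
|QR| = √((-7)² + (-24)²) = √625 = 25
|RS| = √((9)² + (12)²) = √225 = 15
|ST| = √((0)² + (14)²) = √196 = 14
|TP| = √((-2)² + (0)²) = √4 = 2
Perimeter = 2 + 25 + 15 + 14 + 2 = 58.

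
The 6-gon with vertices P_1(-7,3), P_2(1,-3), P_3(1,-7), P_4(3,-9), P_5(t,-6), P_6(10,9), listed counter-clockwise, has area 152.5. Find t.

Write out the shoelace sum; only the two edges meeting at P_5 involve t:
2·Area = [(3·(-6) − t·(-9)) + (t·9 − 10·(-6))] + 119
       = 18·t + 161 = 305
⇒ t = 8.

8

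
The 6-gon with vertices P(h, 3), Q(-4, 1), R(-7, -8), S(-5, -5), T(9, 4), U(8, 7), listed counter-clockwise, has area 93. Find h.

The doubled signed area Σ (x_i y_{i+1} − x_{i+1} y_i) is linear in h.
With h=0 it equals 126; the coefficient of h is -6 (from the two edges through P).
So -6·h + 126 = 2·93 = 186 ⇒ h = -10.

-10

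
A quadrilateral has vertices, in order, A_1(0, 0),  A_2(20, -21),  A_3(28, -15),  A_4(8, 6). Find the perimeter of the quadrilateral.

|A_1A_2| = √((20)² + (-21)²) = √841 = 29
|A_2A_3| = √((8)² + (6)²) = √100 = 10
|A_3A_4| = √((-20)² + (21)²) = √841 = 29
|A_4A_1| = √((-8)² + (-6)²) = √100 = 10
Perimeter = 29 + 10 + 29 + 10 = 78.

78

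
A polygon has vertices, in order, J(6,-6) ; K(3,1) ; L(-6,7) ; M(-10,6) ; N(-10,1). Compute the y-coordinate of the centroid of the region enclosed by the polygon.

206/189

Apply the shoelace (surveyor's) formula. First the cross-terms c_i = x_i·y_{i+1} − x_{i+1}·y_i:
  24, 27, 34, 50, 54  ⇒  2A = 189, A = 94.5.
Then Σ (y_i + y_{i+1})·c_i = 618, so ȳ = 618 / (6·94.5) = 206/189.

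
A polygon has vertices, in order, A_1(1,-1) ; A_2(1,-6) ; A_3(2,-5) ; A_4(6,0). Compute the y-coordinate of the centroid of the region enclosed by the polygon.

Apply the shoelace (surveyor's) formula. First the cross-terms c_i = x_i·y_{i+1} − x_{i+1}·y_i:
  -5, 7, 30, -6  ⇒  2A = 26, A = 13.
Then Σ (y_i + y_{i+1})·c_i = -186, so ȳ = -186 / (6·13) = -31/13.

-31/13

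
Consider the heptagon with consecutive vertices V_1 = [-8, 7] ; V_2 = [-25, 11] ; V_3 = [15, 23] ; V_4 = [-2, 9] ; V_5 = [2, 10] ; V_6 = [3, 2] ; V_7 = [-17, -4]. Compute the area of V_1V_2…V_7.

V_1→V_2: (-8)(11) − (-25)(7) = 87
V_2→V_3: (-25)(23) − (15)(11) = -740
V_3→V_4: (15)(9) − (-2)(23) = 181
V_4→V_5: (-2)(10) − (2)(9) = -38
V_5→V_6: (2)(2) − (3)(10) = -26
V_6→V_7: (3)(-4) − (-17)(2) = 22
V_7→V_1: (-17)(7) − (-8)(-4) = -151
Σ = -665
Area = |Σ|/2 = 332.5.

332.5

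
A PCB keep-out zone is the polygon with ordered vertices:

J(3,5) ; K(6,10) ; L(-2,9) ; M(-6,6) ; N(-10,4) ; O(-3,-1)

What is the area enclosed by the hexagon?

Apply the shoelace formula: 2A = Σ (x_i·y_{i+1} − x_{i+1}·y_i), indices taken mod 6.
J→K: (3)(10) − (6)(5) = 0
K→L: (6)(9) − (-2)(10) = 74
L→M: (-2)(6) − (-6)(9) = 42
M→N: (-6)(4) − (-10)(6) = 36
N→O: (-10)(-1) − (-3)(4) = 22
O→J: (-3)(5) − (3)(-1) = -12
Σ = 162
Area = |Σ|/2 = 81.

81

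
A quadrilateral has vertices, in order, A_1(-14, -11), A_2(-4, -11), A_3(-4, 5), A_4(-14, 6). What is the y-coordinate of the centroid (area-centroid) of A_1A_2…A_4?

-272/99

Apply the shoelace formula. First the cross-terms c_i = x_i·y_{i+1} − x_{i+1}·y_i:
  110, -64, 46, 238  ⇒  2A = 330, A = 165.
Then Σ (y_i + y_{i+1})·c_i = -2720, so ȳ = -2720 / (6·165) = -272/99.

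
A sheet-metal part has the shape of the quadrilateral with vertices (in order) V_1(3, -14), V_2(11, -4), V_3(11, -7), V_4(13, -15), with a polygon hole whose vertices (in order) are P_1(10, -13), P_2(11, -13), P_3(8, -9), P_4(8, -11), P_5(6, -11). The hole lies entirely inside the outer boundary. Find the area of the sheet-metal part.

45

Outer boundary:
Apply the shoelace formula: 2A = Σ (x_i·y_{i+1} − x_{i+1}·y_i), indices taken mod 4.
Σ = (142) + (-33) + (-74) + (-137) = -102
Area = |Σ|/2 = 51.
Hole:
Apply the shoelace formula: 2A = Σ (x_i·y_{i+1} − x_{i+1}·y_i), indices taken mod 5.
P_1→P_2: (10)(-13) − (11)(-13) = 13
P_2→P_3: (11)(-9) − (8)(-13) = 5
P_3→P_4: (8)(-11) − (8)(-9) = -16
P_4→P_5: (8)(-11) − (6)(-11) = -22
P_5→P_1: (6)(-13) − (10)(-11) = 32
Σ = 12
Area = |Σ|/2 = 6.
Net area = 51 − 6 = 45.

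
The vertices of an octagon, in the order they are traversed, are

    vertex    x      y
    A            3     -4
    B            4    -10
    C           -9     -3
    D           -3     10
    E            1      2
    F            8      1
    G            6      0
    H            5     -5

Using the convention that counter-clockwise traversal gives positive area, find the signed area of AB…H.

-143.5

Apply the shoelace formula: 2A = Σ (x_i·y_{i+1} − x_{i+1}·y_i), indices taken mod 8.
Σ = (-14) + (-102) + (-99) + (-16) + (-15) + (-6) + (-30) + (-5) = -287
Signed area = Σ/2 = -143.5 (negative ⇒ clockwise traversal).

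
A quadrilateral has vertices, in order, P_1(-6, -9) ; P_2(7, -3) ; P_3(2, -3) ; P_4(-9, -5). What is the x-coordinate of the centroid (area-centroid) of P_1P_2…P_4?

Apply the shoelace (surveyor's) formula. First the cross-terms c_i = x_i·y_{i+1} − x_{i+1}·y_i:
  81, -15, -37, 51  ⇒  2A = 80, A = 40.
Then Σ (x_i + x_{i+1})·c_i = -560, so x̄ = -560 / (6·40) = -7/3.

-7/3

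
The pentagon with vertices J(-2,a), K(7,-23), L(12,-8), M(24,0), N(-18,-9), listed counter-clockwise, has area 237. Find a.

Write out the shoelace sum; only the two edges meeting at J involve a:
2·Area = [((-18)·a − (-2)·(-9)) + ((-2)·(-23) − 7·a)] + 196
       = -25·a + 224 = 474
⇒ a = -10.

-10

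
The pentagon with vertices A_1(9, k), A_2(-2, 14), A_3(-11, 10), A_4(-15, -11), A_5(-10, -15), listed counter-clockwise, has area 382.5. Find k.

2

The doubled signed area Σ (x_i y_{i+1} − x_{i+1} y_i) is linear in k.
With k=0 it equals 781; the coefficient of k is -8 (from the two edges through A_1).
So -8·k + 781 = 2·382.5 = 765 ⇒ k = 2.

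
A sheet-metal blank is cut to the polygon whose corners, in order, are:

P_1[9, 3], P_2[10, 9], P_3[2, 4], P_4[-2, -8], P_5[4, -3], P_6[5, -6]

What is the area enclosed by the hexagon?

81.5

Apply the surveyor's formula: 2A = Σ (x_i·y_{i+1} − x_{i+1}·y_i), indices taken mod 6.
Cross-terms: 51, 22, -8, 38, -9, 69  ⇒  Σ = 163
Area = |Σ|/2 = 81.5.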